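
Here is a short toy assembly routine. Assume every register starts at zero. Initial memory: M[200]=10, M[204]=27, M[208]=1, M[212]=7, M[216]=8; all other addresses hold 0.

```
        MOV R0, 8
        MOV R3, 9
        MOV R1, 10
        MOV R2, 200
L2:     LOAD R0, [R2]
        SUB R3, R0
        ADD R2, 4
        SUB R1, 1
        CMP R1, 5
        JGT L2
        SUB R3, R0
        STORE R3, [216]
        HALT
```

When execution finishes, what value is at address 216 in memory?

-52

MOV R0, 8 → R0=8
MOV R3, 9 → R3=9
MOV R1, 10 → R1=10
MOV R2, 200 → R2=200
LOAD R0, [R2] → R0=M[200]=10
SUB R3, R0 → R3=9-10=-1
ADD R2, 4 → R2=200+4=204
SUB R1, 1 → R1=10-1=9
CMP R1, 5  (cmp 9,5)
JGT L2: taken
LOAD R0, [R2] → R0=M[204]=27
SUB R3, R0 → R3=(-1)-27=-28
ADD R2, 4 → R2=204+4=208
SUB R1, 1 → R1=9-1=8
CMP R1, 5  (cmp 8,5)
JGT L2: taken
LOAD R0, [R2] → R0=M[208]=1
SUB R3, R0 → R3=(-28)-1=-29
ADD R2, 4 → R2=208+4=212
SUB R1, 1 → R1=8-1=7
CMP R1, 5  (cmp 7,5)
JGT L2: taken
LOAD R0, [R2] → R0=M[212]=7
SUB R3, R0 → R3=(-29)-7=-36
ADD R2, 4 → R2=212+4=216
SUB R1, 1 → R1=7-1=6
CMP R1, 5  (cmp 6,5)
JGT L2: taken
LOAD R0, [R2] → R0=M[216]=8
SUB R3, R0 → R3=(-36)-8=-44
ADD R2, 4 → R2=216+4=220
SUB R1, 1 → R1=6-1=5
CMP R1, 5  (cmp 5,5)
JGT L2: not taken
SUB R3, R0 → R3=(-44)-8=-52
STORE R3, [216] → M[216]=-52
halt.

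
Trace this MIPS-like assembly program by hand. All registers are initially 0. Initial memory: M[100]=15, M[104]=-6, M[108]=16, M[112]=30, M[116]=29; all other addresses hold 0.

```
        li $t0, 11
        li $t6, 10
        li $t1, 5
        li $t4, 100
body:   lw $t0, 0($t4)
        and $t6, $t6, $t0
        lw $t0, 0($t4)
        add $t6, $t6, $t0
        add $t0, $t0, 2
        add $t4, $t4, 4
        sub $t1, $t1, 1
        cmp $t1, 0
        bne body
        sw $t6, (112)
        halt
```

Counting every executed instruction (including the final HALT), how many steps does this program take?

51

after li $t0, 11: $t0=11
after li $t6, 10: $t6=10
after li $t1, 5: $t1=5
after li $t4, 100: $t4=100
after lw $t0, 0($t4): $t0=M[100]=15
after and $t6, $t6, $t0: $t6=10&15=10
after lw $t0, 0($t4): $t0=M[100]=15
after add $t6, $t6, $t0: $t6=10+15=25
after add $t0, $t0, 2: $t0=15+2=17
after add $t4, $t4, 4: $t4=100+4=104
after sub $t1, $t1, 1: $t1=5-1=4
cmp $t1, 0  (cmp 4,0)
bne body: taken
after lw $t0, 0($t4): $t0=M[104]=-6
after and $t6, $t6, $t0: $t6=25&(-6)=24
after lw $t0, 0($t4): $t0=M[104]=-6
after add $t6, $t6, $t0: $t6=24+(-6)=18
after add $t0, $t0, 2: $t0=(-6)+2=-4
after add $t4, $t4, 4: $t4=104+4=108
after sub $t1, $t1, 1: $t1=4-1=3
cmp $t1, 0  (cmp 3,0)
bne body: taken
after lw $t0, 0($t4): $t0=M[108]=16
after and $t6, $t6, $t0: $t6=18&16=16
after lw $t0, 0($t4): $t0=M[108]=16
after add $t6, $t6, $t0: $t6=16+16=32
after add $t0, $t0, 2: $t0=16+2=18
after add $t4, $t4, 4: $t4=108+4=112
after sub $t1, $t1, 1: $t1=3-1=2
cmp $t1, 0  (cmp 2,0)
bne body: taken
after lw $t0, 0($t4): $t0=M[112]=30
after and $t6, $t6, $t0: $t6=32&30=0
after lw $t0, 0($t4): $t0=M[112]=30
after add $t6, $t6, $t0: $t6=0+30=30
after add $t0, $t0, 2: $t0=30+2=32
after add $t4, $t4, 4: $t4=112+4=116
after sub $t1, $t1, 1: $t1=2-1=1
cmp $t1, 0  (cmp 1,0)
bne body: taken
after lw $t0, 0($t4): $t0=M[116]=29
after and $t6, $t6, $t0: $t6=30&29=28
after lw $t0, 0($t4): $t0=M[116]=29
after add $t6, $t6, $t0: $t6=28+29=57
after add $t0, $t0, 2: $t0=29+2=31
after add $t4, $t4, 4: $t4=116+4=120
after sub $t1, $t1, 1: $t1=1-1=0
cmp $t1, 0  (cmp 0,0)
bne body: not taken
sw $t6, (112) → M[112]=57
halt.
Total executed instructions: 51.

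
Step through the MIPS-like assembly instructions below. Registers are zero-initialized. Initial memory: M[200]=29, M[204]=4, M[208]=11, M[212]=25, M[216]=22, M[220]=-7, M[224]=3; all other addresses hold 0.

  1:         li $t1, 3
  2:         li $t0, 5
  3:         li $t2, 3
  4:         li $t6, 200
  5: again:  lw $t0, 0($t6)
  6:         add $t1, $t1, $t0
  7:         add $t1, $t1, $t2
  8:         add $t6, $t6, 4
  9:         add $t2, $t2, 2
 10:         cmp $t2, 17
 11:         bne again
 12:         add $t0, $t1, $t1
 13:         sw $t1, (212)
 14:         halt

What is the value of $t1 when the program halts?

after li $t1, 3: $t1=3
after li $t0, 5: $t0=5
after li $t2, 3: $t2=3
after li $t6, 200: $t6=200
after lw $t0, 0($t6): $t0=M[200]=29
after add $t1, $t1, $t0: $t1=3+29=32
after add $t1, $t1, $t2: $t1=32+3=35
after add $t6, $t6, 4: $t6=200+4=204
after add $t2, $t2, 2: $t2=3+2=5
cmp $t2, 17  (cmp 5,17)
bne again: taken
after lw $t0, 0($t6): $t0=M[204]=4
after add $t1, $t1, $t0: $t1=35+4=39
after add $t1, $t1, $t2: $t1=39+5=44
after add $t6, $t6, 4: $t6=204+4=208
after add $t2, $t2, 2: $t2=5+2=7
cmp $t2, 17  (cmp 7,17)
bne again: taken
after lw $t0, 0($t6): $t0=M[208]=11
after add $t1, $t1, $t0: $t1=44+11=55
after add $t1, $t1, $t2: $t1=55+7=62
after add $t6, $t6, 4: $t6=208+4=212
after add $t2, $t2, 2: $t2=7+2=9
cmp $t2, 17  (cmp 9,17)
bne again: taken
after lw $t0, 0($t6): $t0=M[212]=25
after add $t1, $t1, $t0: $t1=62+25=87
after add $t1, $t1, $t2: $t1=87+9=96
after add $t6, $t6, 4: $t6=212+4=216
after add $t2, $t2, 2: $t2=9+2=11
cmp $t2, 17  (cmp 11,17)
bne again: taken
after lw $t0, 0($t6): $t0=M[216]=22
after add $t1, $t1, $t0: $t1=96+22=118
after add $t1, $t1, $t2: $t1=118+11=129
after add $t6, $t6, 4: $t6=216+4=220
after add $t2, $t2, 2: $t2=11+2=13
cmp $t2, 17  (cmp 13,17)
bne again: taken
after lw $t0, 0($t6): $t0=M[220]=-7
after add $t1, $t1, $t0: $t1=129+(-7)=122
after add $t1, $t1, $t2: $t1=122+13=135
after add $t6, $t6, 4: $t6=220+4=224
after add $t2, $t2, 2: $t2=13+2=15
cmp $t2, 17  (cmp 15,17)
bne again: taken
after lw $t0, 0($t6): $t0=M[224]=3
after add $t1, $t1, $t0: $t1=135+3=138
after add $t1, $t1, $t2: $t1=138+15=153
after add $t6, $t6, 4: $t6=224+4=228
after add $t2, $t2, 2: $t2=15+2=17
cmp $t2, 17  (cmp 17,17)
bne again: not taken
after add $t0, $t1, $t1: $t0=153+153=306
sw $t1, (212) → M[212]=153
halt.

153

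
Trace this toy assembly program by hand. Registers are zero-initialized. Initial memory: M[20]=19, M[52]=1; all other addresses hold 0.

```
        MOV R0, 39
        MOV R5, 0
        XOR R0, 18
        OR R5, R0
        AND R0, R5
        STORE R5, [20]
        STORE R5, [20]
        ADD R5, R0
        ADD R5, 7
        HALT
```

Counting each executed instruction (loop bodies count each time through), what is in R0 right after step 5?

MOV R0, 39 → R0=39
MOV R5, 0 → R5=0
XOR R0, 18 → R0=39^18=53
OR R5, R0 → R5=0|53=53
AND R0, R5 → R0=53&53=53
After step 5: R0 = 53.

53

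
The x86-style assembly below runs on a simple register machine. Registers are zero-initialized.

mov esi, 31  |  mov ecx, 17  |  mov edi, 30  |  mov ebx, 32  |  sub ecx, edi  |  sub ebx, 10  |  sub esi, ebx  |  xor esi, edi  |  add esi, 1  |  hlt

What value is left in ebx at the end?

22

after mov esi, 31: esi=31
after mov ecx, 17: ecx=17
after mov edi, 30: edi=30
after mov ebx, 32: ebx=32
after sub ecx, edi: ecx=17-30=-13
after sub ebx, 10: ebx=32-10=22
after sub esi, ebx: esi=31-22=9
after xor esi, edi: esi=9^30=23
after add esi, 1: esi=23+1=24
halt.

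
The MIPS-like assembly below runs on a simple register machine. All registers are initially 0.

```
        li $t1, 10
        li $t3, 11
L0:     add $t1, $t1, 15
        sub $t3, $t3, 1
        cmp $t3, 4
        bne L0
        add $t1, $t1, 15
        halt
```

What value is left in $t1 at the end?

130

$t1=10
$t3=11
$t1=10+15=25
$t3=11-1=10
cmp $t3, 4  (cmp 10,4)
bne L0: taken
$t1=25+15=40
$t3=10-1=9
cmp $t3, 4  (cmp 9,4)
bne L0: taken
$t1=40+15=55
$t3=9-1=8
cmp $t3, 4  (cmp 8,4)
bne L0: taken
$t1=55+15=70
$t3=8-1=7
cmp $t3, 4  (cmp 7,4)
bne L0: taken
$t1=70+15=85
$t3=7-1=6
cmp $t3, 4  (cmp 6,4)
bne L0: taken
$t1=85+15=100
$t3=6-1=5
cmp $t3, 4  (cmp 5,4)
bne L0: taken
$t1=100+15=115
$t3=5-1=4
cmp $t3, 4  (cmp 4,4)
bne L0: not taken
$t1=115+15=130
halt.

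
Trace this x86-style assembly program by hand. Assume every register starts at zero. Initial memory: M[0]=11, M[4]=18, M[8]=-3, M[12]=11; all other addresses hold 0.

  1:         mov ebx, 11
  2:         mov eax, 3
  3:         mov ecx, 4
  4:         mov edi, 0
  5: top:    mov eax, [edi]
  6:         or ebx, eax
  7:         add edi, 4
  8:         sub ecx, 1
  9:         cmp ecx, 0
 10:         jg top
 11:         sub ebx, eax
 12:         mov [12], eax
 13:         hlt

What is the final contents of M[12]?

mov ebx, 11 → ebx=11
mov eax, 3 → eax=3
mov ecx, 4 → ecx=4
mov edi, 0 → edi=0
mov eax, [edi] → eax=M[0]=11
or ebx, eax → ebx=11|11=11
add edi, 4 → edi=0+4=4
sub ecx, 1 → ecx=4-1=3
cmp ecx, 0  (cmp 3,0)
jg top: taken
mov eax, [edi] → eax=M[4]=18
or ebx, eax → ebx=11|18=27
add edi, 4 → edi=4+4=8
sub ecx, 1 → ecx=3-1=2
cmp ecx, 0  (cmp 2,0)
jg top: taken
mov eax, [edi] → eax=M[8]=-3
or ebx, eax → ebx=27|(-3)=-1
add edi, 4 → edi=8+4=12
sub ecx, 1 → ecx=2-1=1
cmp ecx, 0  (cmp 1,0)
jg top: taken
mov eax, [edi] → eax=M[12]=11
or ebx, eax → ebx=(-1)|11=-1
add edi, 4 → edi=12+4=16
sub ecx, 1 → ecx=1-1=0
cmp ecx, 0  (cmp 0,0)
jg top: not taken
sub ebx, eax → ebx=(-1)-11=-12
mov [12], eax → M[12]=11
halt.

11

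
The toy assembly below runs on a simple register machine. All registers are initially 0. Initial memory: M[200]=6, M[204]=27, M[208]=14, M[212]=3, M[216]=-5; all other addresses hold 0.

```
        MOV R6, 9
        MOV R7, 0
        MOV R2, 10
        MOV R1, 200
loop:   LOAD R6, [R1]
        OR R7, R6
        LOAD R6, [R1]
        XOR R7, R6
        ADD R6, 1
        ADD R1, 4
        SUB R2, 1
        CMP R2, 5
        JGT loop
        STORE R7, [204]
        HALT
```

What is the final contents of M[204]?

after MOV R6, 9: R6=9
after MOV R7, 0: R7=0
after MOV R2, 10: R2=10
after MOV R1, 200: R1=200
after LOAD R6, [R1]: R6=M[200]=6
after OR R7, R6: R7=0|6=6
after LOAD R6, [R1]: R6=M[200]=6
after XOR R7, R6: R7=6^6=0
after ADD R6, 1: R6=6+1=7
after ADD R1, 4: R1=200+4=204
after SUB R2, 1: R2=10-1=9
CMP R2, 5  (cmp 9,5)
JGT loop: taken
after LOAD R6, [R1]: R6=M[204]=27
after OR R7, R6: R7=0|27=27
after LOAD R6, [R1]: R6=M[204]=27
after XOR R7, R6: R7=27^27=0
after ADD R6, 1: R6=27+1=28
after ADD R1, 4: R1=204+4=208
after SUB R2, 1: R2=9-1=8
CMP R2, 5  (cmp 8,5)
JGT loop: taken
after LOAD R6, [R1]: R6=M[208]=14
after OR R7, R6: R7=0|14=14
after LOAD R6, [R1]: R6=M[208]=14
after XOR R7, R6: R7=14^14=0
after ADD R6, 1: R6=14+1=15
after ADD R1, 4: R1=208+4=212
after SUB R2, 1: R2=8-1=7
CMP R2, 5  (cmp 7,5)
JGT loop: taken
after LOAD R6, [R1]: R6=M[212]=3
after OR R7, R6: R7=0|3=3
after LOAD R6, [R1]: R6=M[212]=3
after XOR R7, R6: R7=3^3=0
after ADD R6, 1: R6=3+1=4
after ADD R1, 4: R1=212+4=216
after SUB R2, 1: R2=7-1=6
CMP R2, 5  (cmp 6,5)
JGT loop: taken
after LOAD R6, [R1]: R6=M[216]=-5
after OR R7, R6: R7=0|(-5)=-5
after LOAD R6, [R1]: R6=M[216]=-5
after XOR R7, R6: R7=(-5)^(-5)=0
after ADD R6, 1: R6=(-5)+1=-4
after ADD R1, 4: R1=216+4=220
after SUB R2, 1: R2=6-1=5
CMP R2, 5  (cmp 5,5)
JGT loop: not taken
STORE R7, [204] → M[204]=0
halt.

0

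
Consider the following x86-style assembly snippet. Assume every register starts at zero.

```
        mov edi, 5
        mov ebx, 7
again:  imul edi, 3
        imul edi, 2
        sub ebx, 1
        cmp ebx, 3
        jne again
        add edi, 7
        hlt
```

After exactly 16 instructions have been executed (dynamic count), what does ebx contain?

mov edi, 5 → edi=5
mov ebx, 7 → ebx=7
imul edi, 3 → edi=5*3=15
imul edi, 2 → edi=15*2=30
sub ebx, 1 → ebx=7-1=6
cmp ebx, 3  (cmp 6,3)
jne again: taken
imul edi, 3 → edi=30*3=90
imul edi, 2 → edi=90*2=180
sub ebx, 1 → ebx=6-1=5
cmp ebx, 3  (cmp 5,3)
jne again: taken
imul edi, 3 → edi=180*3=540
imul edi, 2 → edi=540*2=1080
sub ebx, 1 → ebx=5-1=4
cmp ebx, 3  (cmp 4,3)
After step 16: ebx = 4.

4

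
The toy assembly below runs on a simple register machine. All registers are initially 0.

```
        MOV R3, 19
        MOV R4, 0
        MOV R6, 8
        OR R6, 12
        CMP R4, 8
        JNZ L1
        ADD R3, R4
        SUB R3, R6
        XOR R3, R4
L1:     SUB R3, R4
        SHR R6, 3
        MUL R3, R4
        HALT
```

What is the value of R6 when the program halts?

1

R3=19
R4=0
R6=8
R6=8|12=12
CMP R4, 8  (cmp 0,8)
JNZ L1: taken
R3=19-0=19
R6=12>>3=1
R3=19*0=0
halt.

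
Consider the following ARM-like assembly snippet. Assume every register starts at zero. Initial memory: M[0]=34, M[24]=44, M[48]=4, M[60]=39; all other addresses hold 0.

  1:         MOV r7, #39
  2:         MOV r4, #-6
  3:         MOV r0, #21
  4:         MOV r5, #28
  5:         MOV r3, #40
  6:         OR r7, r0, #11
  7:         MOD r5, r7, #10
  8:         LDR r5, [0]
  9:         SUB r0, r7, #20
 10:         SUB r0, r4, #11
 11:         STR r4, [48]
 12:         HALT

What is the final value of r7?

31

r7=39
r4=-6
r0=21
r5=28
r3=40
r7=21|11=31
r5=31%10=1
r5=M[0]=34
r0=31-20=11
r0=(-6)-11=-17
STR r4, [48] → M[48]=-6
halt.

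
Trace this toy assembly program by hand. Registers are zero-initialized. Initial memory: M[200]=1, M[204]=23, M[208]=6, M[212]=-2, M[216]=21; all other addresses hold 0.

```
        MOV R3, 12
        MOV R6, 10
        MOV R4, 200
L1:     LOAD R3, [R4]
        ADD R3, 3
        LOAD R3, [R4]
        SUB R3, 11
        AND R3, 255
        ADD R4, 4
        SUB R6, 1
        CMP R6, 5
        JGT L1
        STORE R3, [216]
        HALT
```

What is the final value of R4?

MOV R3, 12 → R3=12
MOV R6, 10 → R6=10
MOV R4, 200 → R4=200
LOAD R3, [R4] → R3=M[200]=1
ADD R3, 3 → R3=1+3=4
LOAD R3, [R4] → R3=M[200]=1
SUB R3, 11 → R3=1-11=-10
AND R3, 255 → R3=(-10)&255=246
ADD R4, 4 → R4=200+4=204
SUB R6, 1 → R6=10-1=9
CMP R6, 5  (cmp 9,5)
JGT L1: taken
LOAD R3, [R4] → R3=M[204]=23
ADD R3, 3 → R3=23+3=26
LOAD R3, [R4] → R3=M[204]=23
SUB R3, 11 → R3=23-11=12
AND R3, 255 → R3=12&255=12
ADD R4, 4 → R4=204+4=208
SUB R6, 1 → R6=9-1=8
CMP R6, 5  (cmp 8,5)
JGT L1: taken
LOAD R3, [R4] → R3=M[208]=6
ADD R3, 3 → R3=6+3=9
LOAD R3, [R4] → R3=M[208]=6
SUB R3, 11 → R3=6-11=-5
AND R3, 255 → R3=(-5)&255=251
ADD R4, 4 → R4=208+4=212
SUB R6, 1 → R6=8-1=7
CMP R6, 5  (cmp 7,5)
JGT L1: taken
LOAD R3, [R4] → R3=M[212]=-2
ADD R3, 3 → R3=(-2)+3=1
LOAD R3, [R4] → R3=M[212]=-2
SUB R3, 11 → R3=(-2)-11=-13
AND R3, 255 → R3=(-13)&255=243
ADD R4, 4 → R4=212+4=216
SUB R6, 1 → R6=7-1=6
CMP R6, 5  (cmp 6,5)
JGT L1: taken
LOAD R3, [R4] → R3=M[216]=21
ADD R3, 3 → R3=21+3=24
LOAD R3, [R4] → R3=M[216]=21
SUB R3, 11 → R3=21-11=10
AND R3, 255 → R3=10&255=10
ADD R4, 4 → R4=216+4=220
SUB R6, 1 → R6=6-1=5
CMP R6, 5  (cmp 5,5)
JGT L1: not taken
STORE R3, [216] → M[216]=10
halt.

220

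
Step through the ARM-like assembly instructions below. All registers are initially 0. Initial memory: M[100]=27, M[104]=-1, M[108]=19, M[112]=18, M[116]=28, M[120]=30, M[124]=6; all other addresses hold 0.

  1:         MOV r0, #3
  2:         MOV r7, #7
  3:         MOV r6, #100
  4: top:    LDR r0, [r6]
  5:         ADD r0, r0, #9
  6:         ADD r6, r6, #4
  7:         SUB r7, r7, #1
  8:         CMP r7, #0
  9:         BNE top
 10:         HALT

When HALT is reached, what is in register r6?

128

MOV r0, #3 → r0=3
MOV r7, #7 → r7=7
MOV r6, #100 → r6=100
LDR r0, [r6] → r0=M[100]=27
ADD r0, r0, #9 → r0=27+9=36
ADD r6, r6, #4 → r6=100+4=104
SUB r7, r7, #1 → r7=7-1=6
CMP r7, #0  (cmp 6,0)
BNE top: taken
LDR r0, [r6] → r0=M[104]=-1
ADD r0, r0, #9 → r0=(-1)+9=8
ADD r6, r6, #4 → r6=104+4=108
SUB r7, r7, #1 → r7=6-1=5
CMP r7, #0  (cmp 5,0)
BNE top: taken
LDR r0, [r6] → r0=M[108]=19
ADD r0, r0, #9 → r0=19+9=28
ADD r6, r6, #4 → r6=108+4=112
SUB r7, r7, #1 → r7=5-1=4
CMP r7, #0  (cmp 4,0)
BNE top: taken
LDR r0, [r6] → r0=M[112]=18
ADD r0, r0, #9 → r0=18+9=27
ADD r6, r6, #4 → r6=112+4=116
SUB r7, r7, #1 → r7=4-1=3
CMP r7, #0  (cmp 3,0)
BNE top: taken
LDR r0, [r6] → r0=M[116]=28
ADD r0, r0, #9 → r0=28+9=37
ADD r6, r6, #4 → r6=116+4=120
SUB r7, r7, #1 → r7=3-1=2
CMP r7, #0  (cmp 2,0)
BNE top: taken
LDR r0, [r6] → r0=M[120]=30
ADD r0, r0, #9 → r0=30+9=39
ADD r6, r6, #4 → r6=120+4=124
SUB r7, r7, #1 → r7=2-1=1
CMP r7, #0  (cmp 1,0)
BNE top: taken
LDR r0, [r6] → r0=M[124]=6
ADD r0, r0, #9 → r0=6+9=15
ADD r6, r6, #4 → r6=124+4=128
SUB r7, r7, #1 → r7=1-1=0
CMP r7, #0  (cmp 0,0)
BNE top: not taken
halt.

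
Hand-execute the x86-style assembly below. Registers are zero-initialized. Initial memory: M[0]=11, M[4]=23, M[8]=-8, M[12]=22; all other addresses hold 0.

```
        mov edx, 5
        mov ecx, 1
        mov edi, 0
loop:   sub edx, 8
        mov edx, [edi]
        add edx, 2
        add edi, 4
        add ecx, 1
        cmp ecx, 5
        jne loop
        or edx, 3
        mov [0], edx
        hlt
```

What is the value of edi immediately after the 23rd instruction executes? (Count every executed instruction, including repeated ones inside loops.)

after mov edx, 5: edx=5
after mov ecx, 1: ecx=1
after mov edi, 0: edi=0
after sub edx, 8: edx=5-8=-3
after mov edx, [edi]: edx=M[0]=11
after add edx, 2: edx=11+2=13
after add edi, 4: edi=0+4=4
after add ecx, 1: ecx=1+1=2
cmp ecx, 5  (cmp 2,5)
jne loop: taken
after sub edx, 8: edx=13-8=5
after mov edx, [edi]: edx=M[4]=23
after add edx, 2: edx=23+2=25
after add edi, 4: edi=4+4=8
after add ecx, 1: ecx=2+1=3
cmp ecx, 5  (cmp 3,5)
jne loop: taken
after sub edx, 8: edx=25-8=17
after mov edx, [edi]: edx=M[8]=-8
after add edx, 2: edx=(-8)+2=-6
after add edi, 4: edi=8+4=12
after add ecx, 1: ecx=3+1=4
cmp ecx, 5  (cmp 4,5)
After step 23: edi = 12.

12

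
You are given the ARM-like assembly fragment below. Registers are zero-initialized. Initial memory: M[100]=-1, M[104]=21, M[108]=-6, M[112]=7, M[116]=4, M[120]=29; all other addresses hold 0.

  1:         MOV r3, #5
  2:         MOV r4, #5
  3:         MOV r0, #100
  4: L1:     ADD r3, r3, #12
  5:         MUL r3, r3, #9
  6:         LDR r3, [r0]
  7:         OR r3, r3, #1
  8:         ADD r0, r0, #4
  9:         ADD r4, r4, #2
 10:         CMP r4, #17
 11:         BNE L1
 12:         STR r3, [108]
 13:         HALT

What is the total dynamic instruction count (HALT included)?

MOV r3, #5 → r3=5
MOV r4, #5 → r4=5
MOV r0, #100 → r0=100
ADD r3, r3, #12 → r3=5+12=17
MUL r3, r3, #9 → r3=17*9=153
LDR r3, [r0] → r3=M[100]=-1
OR r3, r3, #1 → r3=(-1)|1=-1
ADD r0, r0, #4 → r0=100+4=104
ADD r4, r4, #2 → r4=5+2=7
CMP r4, #17  (cmp 7,17)
BNE L1: taken
ADD r3, r3, #12 → r3=(-1)+12=11
MUL r3, r3, #9 → r3=11*9=99
LDR r3, [r0] → r3=M[104]=21
OR r3, r3, #1 → r3=21|1=21
ADD r0, r0, #4 → r0=104+4=108
ADD r4, r4, #2 → r4=7+2=9
CMP r4, #17  (cmp 9,17)
BNE L1: taken
ADD r3, r3, #12 → r3=21+12=33
MUL r3, r3, #9 → r3=33*9=297
LDR r3, [r0] → r3=M[108]=-6
OR r3, r3, #1 → r3=(-6)|1=-5
ADD r0, r0, #4 → r0=108+4=112
ADD r4, r4, #2 → r4=9+2=11
CMP r4, #17  (cmp 11,17)
BNE L1: taken
ADD r3, r3, #12 → r3=(-5)+12=7
MUL r3, r3, #9 → r3=7*9=63
LDR r3, [r0] → r3=M[112]=7
OR r3, r3, #1 → r3=7|1=7
ADD r0, r0, #4 → r0=112+4=116
ADD r4, r4, #2 → r4=11+2=13
CMP r4, #17  (cmp 13,17)
BNE L1: taken
ADD r3, r3, #12 → r3=7+12=19
MUL r3, r3, #9 → r3=19*9=171
LDR r3, [r0] → r3=M[116]=4
OR r3, r3, #1 → r3=4|1=5
ADD r0, r0, #4 → r0=116+4=120
ADD r4, r4, #2 → r4=13+2=15
CMP r4, #17  (cmp 15,17)
BNE L1: taken
ADD r3, r3, #12 → r3=5+12=17
MUL r3, r3, #9 → r3=17*9=153
LDR r3, [r0] → r3=M[120]=29
OR r3, r3, #1 → r3=29|1=29
ADD r0, r0, #4 → r0=120+4=124
ADD r4, r4, #2 → r4=15+2=17
CMP r4, #17  (cmp 17,17)
BNE L1: not taken
STR r3, [108] → M[108]=29
halt.
Total executed instructions: 53.

53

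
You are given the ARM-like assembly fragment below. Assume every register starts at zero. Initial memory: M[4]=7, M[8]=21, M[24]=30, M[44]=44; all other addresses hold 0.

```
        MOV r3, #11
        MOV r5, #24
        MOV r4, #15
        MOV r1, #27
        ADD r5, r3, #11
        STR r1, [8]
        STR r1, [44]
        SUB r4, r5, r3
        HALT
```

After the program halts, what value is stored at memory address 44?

after MOV r3, #11: r3=11
after MOV r5, #24: r5=24
after MOV r4, #15: r4=15
after MOV r1, #27: r1=27
after ADD r5, r3, #11: r5=11+11=22
STR r1, [8] → M[8]=27
STR r1, [44] → M[44]=27
after SUB r4, r5, r3: r4=22-11=11
halt.

27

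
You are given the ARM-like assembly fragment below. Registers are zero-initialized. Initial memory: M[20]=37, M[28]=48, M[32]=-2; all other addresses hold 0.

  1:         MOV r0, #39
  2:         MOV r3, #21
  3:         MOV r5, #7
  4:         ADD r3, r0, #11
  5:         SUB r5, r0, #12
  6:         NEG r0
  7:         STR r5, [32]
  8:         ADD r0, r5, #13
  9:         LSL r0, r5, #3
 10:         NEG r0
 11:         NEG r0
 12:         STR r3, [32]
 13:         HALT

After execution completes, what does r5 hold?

27

r0=39
r3=21
r5=7
r3=39+11=50
r5=39-12=27
r0=-(39)=-39
STR r5, [32] → M[32]=27
r0=27+13=40
r0=27<<3=216
r0=-(216)=-216
r0=-(-216)=216
STR r3, [32] → M[32]=50
halt.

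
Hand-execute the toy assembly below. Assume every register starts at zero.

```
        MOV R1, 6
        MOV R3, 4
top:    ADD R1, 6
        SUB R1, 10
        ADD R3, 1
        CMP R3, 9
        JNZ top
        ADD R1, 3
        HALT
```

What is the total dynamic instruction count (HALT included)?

after MOV R1, 6: R1=6
after MOV R3, 4: R3=4
after ADD R1, 6: R1=6+6=12
after SUB R1, 10: R1=12-10=2
after ADD R3, 1: R3=4+1=5
CMP R3, 9  (cmp 5,9)
JNZ top: taken
after ADD R1, 6: R1=2+6=8
after SUB R1, 10: R1=8-10=-2
after ADD R3, 1: R3=5+1=6
CMP R3, 9  (cmp 6,9)
JNZ top: taken
after ADD R1, 6: R1=(-2)+6=4
after SUB R1, 10: R1=4-10=-6
after ADD R3, 1: R3=6+1=7
CMP R3, 9  (cmp 7,9)
JNZ top: taken
after ADD R1, 6: R1=(-6)+6=0
after SUB R1, 10: R1=0-10=-10
after ADD R3, 1: R3=7+1=8
CMP R3, 9  (cmp 8,9)
JNZ top: taken
after ADD R1, 6: R1=(-10)+6=-4
after SUB R1, 10: R1=(-4)-10=-14
after ADD R3, 1: R3=8+1=9
CMP R3, 9  (cmp 9,9)
JNZ top: not taken
after ADD R1, 3: R1=(-14)+3=-11
halt.
Total executed instructions: 29.

29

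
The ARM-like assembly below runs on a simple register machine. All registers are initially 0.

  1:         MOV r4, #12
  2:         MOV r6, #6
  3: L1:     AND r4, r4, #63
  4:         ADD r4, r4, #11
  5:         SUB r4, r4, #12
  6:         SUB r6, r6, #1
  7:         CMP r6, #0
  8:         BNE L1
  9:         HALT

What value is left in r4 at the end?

after MOV r4, #12: r4=12
after MOV r6, #6: r6=6
after AND r4, r4, #63: r4=12&63=12
after ADD r4, r4, #11: r4=12+11=23
after SUB r4, r4, #12: r4=23-12=11
after SUB r6, r6, #1: r6=6-1=5
CMP r6, #0  (cmp 5,0)
BNE L1: taken
after AND r4, r4, #63: r4=11&63=11
after ADD r4, r4, #11: r4=11+11=22
after SUB r4, r4, #12: r4=22-12=10
after SUB r6, r6, #1: r6=5-1=4
CMP r6, #0  (cmp 4,0)
BNE L1: taken
after AND r4, r4, #63: r4=10&63=10
after ADD r4, r4, #11: r4=10+11=21
after SUB r4, r4, #12: r4=21-12=9
after SUB r6, r6, #1: r6=4-1=3
CMP r6, #0  (cmp 3,0)
BNE L1: taken
after AND r4, r4, #63: r4=9&63=9
after ADD r4, r4, #11: r4=9+11=20
after SUB r4, r4, #12: r4=20-12=8
after SUB r6, r6, #1: r6=3-1=2
CMP r6, #0  (cmp 2,0)
BNE L1: taken
after AND r4, r4, #63: r4=8&63=8
after ADD r4, r4, #11: r4=8+11=19
after SUB r4, r4, #12: r4=19-12=7
after SUB r6, r6, #1: r6=2-1=1
CMP r6, #0  (cmp 1,0)
BNE L1: taken
after AND r4, r4, #63: r4=7&63=7
after ADD r4, r4, #11: r4=7+11=18
after SUB r4, r4, #12: r4=18-12=6
after SUB r6, r6, #1: r6=1-1=0
CMP r6, #0  (cmp 0,0)
BNE L1: not taken
halt.

6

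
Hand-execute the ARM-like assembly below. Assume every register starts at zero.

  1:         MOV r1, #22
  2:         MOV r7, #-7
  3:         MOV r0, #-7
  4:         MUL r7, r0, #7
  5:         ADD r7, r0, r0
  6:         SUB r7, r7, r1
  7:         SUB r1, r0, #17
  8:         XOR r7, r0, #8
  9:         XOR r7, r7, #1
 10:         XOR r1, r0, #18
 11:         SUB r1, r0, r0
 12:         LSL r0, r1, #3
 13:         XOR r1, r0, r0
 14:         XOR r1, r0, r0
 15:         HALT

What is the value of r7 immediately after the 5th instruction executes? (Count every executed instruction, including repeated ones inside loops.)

r1=22
r7=-7
r0=-7
r7=(-7)*7=-49
r7=(-7)+(-7)=-14
After step 5: r7 = -14.

-14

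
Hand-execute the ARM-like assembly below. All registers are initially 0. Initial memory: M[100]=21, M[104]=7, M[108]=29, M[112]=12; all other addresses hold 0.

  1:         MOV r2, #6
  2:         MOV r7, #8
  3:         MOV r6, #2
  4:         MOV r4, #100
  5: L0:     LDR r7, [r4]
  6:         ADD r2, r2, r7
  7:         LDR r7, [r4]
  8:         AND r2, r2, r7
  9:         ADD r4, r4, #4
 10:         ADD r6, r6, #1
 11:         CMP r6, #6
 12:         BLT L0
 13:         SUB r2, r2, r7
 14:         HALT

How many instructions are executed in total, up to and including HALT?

38

after MOV r2, #6: r2=6
after MOV r7, #8: r7=8
after MOV r6, #2: r6=2
after MOV r4, #100: r4=100
after LDR r7, [r4]: r7=M[100]=21
after ADD r2, r2, r7: r2=6+21=27
after LDR r7, [r4]: r7=M[100]=21
after AND r2, r2, r7: r2=27&21=17
after ADD r4, r4, #4: r4=100+4=104
after ADD r6, r6, #1: r6=2+1=3
CMP r6, #6  (cmp 3,6)
BLT L0: taken
after LDR r7, [r4]: r7=M[104]=7
after ADD r2, r2, r7: r2=17+7=24
after LDR r7, [r4]: r7=M[104]=7
after AND r2, r2, r7: r2=24&7=0
after ADD r4, r4, #4: r4=104+4=108
after ADD r6, r6, #1: r6=3+1=4
CMP r6, #6  (cmp 4,6)
BLT L0: taken
after LDR r7, [r4]: r7=M[108]=29
after ADD r2, r2, r7: r2=0+29=29
after LDR r7, [r4]: r7=M[108]=29
after AND r2, r2, r7: r2=29&29=29
after ADD r4, r4, #4: r4=108+4=112
after ADD r6, r6, #1: r6=4+1=5
CMP r6, #6  (cmp 5,6)
BLT L0: taken
after LDR r7, [r4]: r7=M[112]=12
after ADD r2, r2, r7: r2=29+12=41
after LDR r7, [r4]: r7=M[112]=12
after AND r2, r2, r7: r2=41&12=8
after ADD r4, r4, #4: r4=112+4=116
after ADD r6, r6, #1: r6=5+1=6
CMP r6, #6  (cmp 6,6)
BLT L0: not taken
after SUB r2, r2, r7: r2=8-12=-4
halt.
Total executed instructions: 38.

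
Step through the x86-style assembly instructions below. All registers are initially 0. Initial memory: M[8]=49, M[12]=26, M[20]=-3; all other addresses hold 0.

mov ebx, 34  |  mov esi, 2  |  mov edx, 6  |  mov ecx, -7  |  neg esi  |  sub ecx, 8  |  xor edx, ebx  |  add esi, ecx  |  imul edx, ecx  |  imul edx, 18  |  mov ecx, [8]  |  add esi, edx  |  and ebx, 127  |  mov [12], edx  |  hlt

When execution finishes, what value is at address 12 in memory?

-9720

mov ebx, 34 → ebx=34
mov esi, 2 → esi=2
mov edx, 6 → edx=6
mov ecx, -7 → ecx=-7
neg esi → esi=-(2)=-2
sub ecx, 8 → ecx=(-7)-8=-15
xor edx, ebx → edx=6^34=36
add esi, ecx → esi=(-2)+(-15)=-17
imul edx, ecx → edx=36*(-15)=-540
imul edx, 18 → edx=(-540)*18=-9720
mov ecx, [8] → ecx=M[8]=49
add esi, edx → esi=(-17)+(-9720)=-9737
and ebx, 127 → ebx=34&127=34
mov [12], edx → M[12]=-9720
halt.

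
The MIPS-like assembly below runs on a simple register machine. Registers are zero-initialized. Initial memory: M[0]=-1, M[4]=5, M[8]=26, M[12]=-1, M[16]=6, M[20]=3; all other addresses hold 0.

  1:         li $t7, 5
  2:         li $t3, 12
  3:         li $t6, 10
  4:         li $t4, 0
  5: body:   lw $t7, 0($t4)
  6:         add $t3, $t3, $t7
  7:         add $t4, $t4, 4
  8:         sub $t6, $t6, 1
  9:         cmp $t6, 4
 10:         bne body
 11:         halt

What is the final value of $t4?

after li $t7, 5: $t7=5
after li $t3, 12: $t3=12
after li $t6, 10: $t6=10
after li $t4, 0: $t4=0
after lw $t7, 0($t4): $t7=M[0]=-1
after add $t3, $t3, $t7: $t3=12+(-1)=11
after add $t4, $t4, 4: $t4=0+4=4
after sub $t6, $t6, 1: $t6=10-1=9
cmp $t6, 4  (cmp 9,4)
bne body: taken
after lw $t7, 0($t4): $t7=M[4]=5
after add $t3, $t3, $t7: $t3=11+5=16
after add $t4, $t4, 4: $t4=4+4=8
after sub $t6, $t6, 1: $t6=9-1=8
cmp $t6, 4  (cmp 8,4)
bne body: taken
after lw $t7, 0($t4): $t7=M[8]=26
after add $t3, $t3, $t7: $t3=16+26=42
after add $t4, $t4, 4: $t4=8+4=12
after sub $t6, $t6, 1: $t6=8-1=7
cmp $t6, 4  (cmp 7,4)
bne body: taken
after lw $t7, 0($t4): $t7=M[12]=-1
after add $t3, $t3, $t7: $t3=42+(-1)=41
after add $t4, $t4, 4: $t4=12+4=16
after sub $t6, $t6, 1: $t6=7-1=6
cmp $t6, 4  (cmp 6,4)
bne body: taken
after lw $t7, 0($t4): $t7=M[16]=6
after add $t3, $t3, $t7: $t3=41+6=47
after add $t4, $t4, 4: $t4=16+4=20
after sub $t6, $t6, 1: $t6=6-1=5
cmp $t6, 4  (cmp 5,4)
bne body: taken
after lw $t7, 0($t4): $t7=M[20]=3
after add $t3, $t3, $t7: $t3=47+3=50
after add $t4, $t4, 4: $t4=20+4=24
after sub $t6, $t6, 1: $t6=5-1=4
cmp $t6, 4  (cmp 4,4)
bne body: not taken
halt.

24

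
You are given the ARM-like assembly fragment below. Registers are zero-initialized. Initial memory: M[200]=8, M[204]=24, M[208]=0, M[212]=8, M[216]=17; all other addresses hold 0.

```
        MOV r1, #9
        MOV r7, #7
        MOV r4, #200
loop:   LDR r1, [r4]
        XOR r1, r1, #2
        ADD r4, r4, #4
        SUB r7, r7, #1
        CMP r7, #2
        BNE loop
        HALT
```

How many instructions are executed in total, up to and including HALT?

MOV r1, #9 → r1=9
MOV r7, #7 → r7=7
MOV r4, #200 → r4=200
LDR r1, [r4] → r1=M[200]=8
XOR r1, r1, #2 → r1=8^2=10
ADD r4, r4, #4 → r4=200+4=204
SUB r7, r7, #1 → r7=7-1=6
CMP r7, #2  (cmp 6,2)
BNE loop: taken
LDR r1, [r4] → r1=M[204]=24
XOR r1, r1, #2 → r1=24^2=26
ADD r4, r4, #4 → r4=204+4=208
SUB r7, r7, #1 → r7=6-1=5
CMP r7, #2  (cmp 5,2)
BNE loop: taken
LDR r1, [r4] → r1=M[208]=0
XOR r1, r1, #2 → r1=0^2=2
ADD r4, r4, #4 → r4=208+4=212
SUB r7, r7, #1 → r7=5-1=4
CMP r7, #2  (cmp 4,2)
BNE loop: taken
LDR r1, [r4] → r1=M[212]=8
XOR r1, r1, #2 → r1=8^2=10
ADD r4, r4, #4 → r4=212+4=216
SUB r7, r7, #1 → r7=4-1=3
CMP r7, #2  (cmp 3,2)
BNE loop: taken
LDR r1, [r4] → r1=M[216]=17
XOR r1, r1, #2 → r1=17^2=19
ADD r4, r4, #4 → r4=216+4=220
SUB r7, r7, #1 → r7=3-1=2
CMP r7, #2  (cmp 2,2)
BNE loop: not taken
halt.
Total executed instructions: 34.

34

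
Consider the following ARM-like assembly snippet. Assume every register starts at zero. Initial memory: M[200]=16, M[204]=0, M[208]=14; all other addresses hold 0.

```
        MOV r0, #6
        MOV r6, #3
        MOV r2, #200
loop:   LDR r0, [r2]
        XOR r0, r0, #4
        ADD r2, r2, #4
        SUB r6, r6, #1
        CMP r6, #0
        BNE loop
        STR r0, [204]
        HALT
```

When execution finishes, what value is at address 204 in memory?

10

r0=6
r6=3
r2=200
r0=M[200]=16
r0=16^4=20
r2=200+4=204
r6=3-1=2
CMP r6, #0  (cmp 2,0)
BNE loop: taken
r0=M[204]=0
r0=0^4=4
r2=204+4=208
r6=2-1=1
CMP r6, #0  (cmp 1,0)
BNE loop: taken
r0=M[208]=14
r0=14^4=10
r2=208+4=212
r6=1-1=0
CMP r6, #0  (cmp 0,0)
BNE loop: not taken
STR r0, [204] → M[204]=10
halt.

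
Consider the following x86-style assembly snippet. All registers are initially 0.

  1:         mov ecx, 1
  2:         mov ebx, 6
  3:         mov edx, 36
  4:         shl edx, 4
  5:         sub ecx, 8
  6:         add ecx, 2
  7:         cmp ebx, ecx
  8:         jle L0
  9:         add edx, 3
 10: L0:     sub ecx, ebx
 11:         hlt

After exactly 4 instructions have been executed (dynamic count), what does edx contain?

ecx=1
ebx=6
edx=36
edx=36<<4=576
After step 4: edx = 576.

576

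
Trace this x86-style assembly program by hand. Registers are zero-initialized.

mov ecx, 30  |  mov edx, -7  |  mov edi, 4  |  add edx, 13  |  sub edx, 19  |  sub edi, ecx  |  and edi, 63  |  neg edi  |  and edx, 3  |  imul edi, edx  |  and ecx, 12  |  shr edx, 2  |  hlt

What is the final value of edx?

0

ecx=30
edx=-7
edi=4
edx=(-7)+13=6
edx=6-19=-13
edi=4-30=-26
edi=(-26)&63=38
edi=-(38)=-38
edx=(-13)&3=3
edi=(-38)*3=-114
ecx=30&12=12
edx=3>>2=0
halt.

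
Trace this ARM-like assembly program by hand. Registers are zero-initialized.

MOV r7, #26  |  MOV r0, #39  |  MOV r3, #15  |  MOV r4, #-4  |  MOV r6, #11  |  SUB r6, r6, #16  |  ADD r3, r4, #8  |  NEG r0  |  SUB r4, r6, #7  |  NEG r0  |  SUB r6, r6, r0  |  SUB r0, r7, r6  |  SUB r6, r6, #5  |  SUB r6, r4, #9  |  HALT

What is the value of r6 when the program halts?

after MOV r7, #26: r7=26
after MOV r0, #39: r0=39
after MOV r3, #15: r3=15
after MOV r4, #-4: r4=-4
after MOV r6, #11: r6=11
after SUB r6, r6, #16: r6=11-16=-5
after ADD r3, r4, #8: r3=(-4)+8=4
after NEG r0: r0=-(39)=-39
after SUB r4, r6, #7: r4=(-5)-7=-12
after NEG r0: r0=-(-39)=39
after SUB r6, r6, r0: r6=(-5)-39=-44
after SUB r0, r7, r6: r0=26-(-44)=70
after SUB r6, r6, #5: r6=(-44)-5=-49
after SUB r6, r4, #9: r6=(-12)-9=-21
halt.

-21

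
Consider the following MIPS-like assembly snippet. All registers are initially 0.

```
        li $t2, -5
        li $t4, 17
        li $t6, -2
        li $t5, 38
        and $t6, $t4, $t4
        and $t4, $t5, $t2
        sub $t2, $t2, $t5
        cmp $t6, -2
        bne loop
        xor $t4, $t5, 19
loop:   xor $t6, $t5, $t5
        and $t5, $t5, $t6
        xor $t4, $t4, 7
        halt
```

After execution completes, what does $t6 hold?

$t2=-5
$t4=17
$t6=-2
$t5=38
$t6=17&17=17
$t4=38&(-5)=34
$t2=(-5)-38=-43
cmp $t6, -2  (cmp 17,-2)
bne loop: taken
$t6=38^38=0
$t5=38&0=0
$t4=34^7=37
halt.

0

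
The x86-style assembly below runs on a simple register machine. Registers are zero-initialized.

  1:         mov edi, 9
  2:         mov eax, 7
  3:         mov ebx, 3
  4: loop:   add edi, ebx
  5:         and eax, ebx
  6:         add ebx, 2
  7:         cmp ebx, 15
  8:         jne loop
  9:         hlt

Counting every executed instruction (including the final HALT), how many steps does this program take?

34

edi=9
eax=7
ebx=3
edi=9+3=12
eax=7&3=3
ebx=3+2=5
cmp ebx, 15  (cmp 5,15)
jne loop: taken
edi=12+5=17
eax=3&5=1
ebx=5+2=7
cmp ebx, 15  (cmp 7,15)
jne loop: taken
edi=17+7=24
eax=1&7=1
ebx=7+2=9
cmp ebx, 15  (cmp 9,15)
jne loop: taken
edi=24+9=33
eax=1&9=1
ebx=9+2=11
cmp ebx, 15  (cmp 11,15)
jne loop: taken
edi=33+11=44
eax=1&11=1
ebx=11+2=13
cmp ebx, 15  (cmp 13,15)
jne loop: taken
edi=44+13=57
eax=1&13=1
ebx=13+2=15
cmp ebx, 15  (cmp 15,15)
jne loop: not taken
halt.
Total executed instructions: 34.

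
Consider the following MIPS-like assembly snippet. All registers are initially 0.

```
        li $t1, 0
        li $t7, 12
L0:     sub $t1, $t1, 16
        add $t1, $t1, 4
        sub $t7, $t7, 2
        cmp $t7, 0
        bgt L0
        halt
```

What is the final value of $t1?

after li $t1, 0: $t1=0
after li $t7, 12: $t7=12
after sub $t1, $t1, 16: $t1=0-16=-16
after add $t1, $t1, 4: $t1=(-16)+4=-12
after sub $t7, $t7, 2: $t7=12-2=10
cmp $t7, 0  (cmp 10,0)
bgt L0: taken
after sub $t1, $t1, 16: $t1=(-12)-16=-28
after add $t1, $t1, 4: $t1=(-28)+4=-24
after sub $t7, $t7, 2: $t7=10-2=8
cmp $t7, 0  (cmp 8,0)
bgt L0: taken
after sub $t1, $t1, 16: $t1=(-24)-16=-40
after add $t1, $t1, 4: $t1=(-40)+4=-36
after sub $t7, $t7, 2: $t7=8-2=6
cmp $t7, 0  (cmp 6,0)
bgt L0: taken
after sub $t1, $t1, 16: $t1=(-36)-16=-52
after add $t1, $t1, 4: $t1=(-52)+4=-48
after sub $t7, $t7, 2: $t7=6-2=4
cmp $t7, 0  (cmp 4,0)
bgt L0: taken
after sub $t1, $t1, 16: $t1=(-48)-16=-64
after add $t1, $t1, 4: $t1=(-64)+4=-60
after sub $t7, $t7, 2: $t7=4-2=2
cmp $t7, 0  (cmp 2,0)
bgt L0: taken
after sub $t1, $t1, 16: $t1=(-60)-16=-76
after add $t1, $t1, 4: $t1=(-76)+4=-72
after sub $t7, $t7, 2: $t7=2-2=0
cmp $t7, 0  (cmp 0,0)
bgt L0: not taken
halt.

-72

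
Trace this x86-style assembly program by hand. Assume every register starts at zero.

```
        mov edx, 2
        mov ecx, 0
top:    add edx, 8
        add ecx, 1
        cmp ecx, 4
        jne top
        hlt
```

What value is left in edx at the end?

after mov edx, 2: edx=2
after mov ecx, 0: ecx=0
after add edx, 8: edx=2+8=10
after add ecx, 1: ecx=0+1=1
cmp ecx, 4  (cmp 1,4)
jne top: taken
after add edx, 8: edx=10+8=18
after add ecx, 1: ecx=1+1=2
cmp ecx, 4  (cmp 2,4)
jne top: taken
after add edx, 8: edx=18+8=26
after add ecx, 1: ecx=2+1=3
cmp ecx, 4  (cmp 3,4)
jne top: taken
after add edx, 8: edx=26+8=34
after add ecx, 1: ecx=3+1=4
cmp ecx, 4  (cmp 4,4)
jne top: not taken
halt.

34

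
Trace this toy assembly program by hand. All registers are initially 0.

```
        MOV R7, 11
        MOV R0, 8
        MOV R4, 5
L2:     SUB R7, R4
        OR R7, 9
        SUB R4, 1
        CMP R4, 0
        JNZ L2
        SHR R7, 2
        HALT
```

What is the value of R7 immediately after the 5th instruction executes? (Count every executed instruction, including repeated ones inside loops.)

15

R7=11
R0=8
R4=5
R7=11-5=6
R7=6|9=15
After step 5: R7 = 15.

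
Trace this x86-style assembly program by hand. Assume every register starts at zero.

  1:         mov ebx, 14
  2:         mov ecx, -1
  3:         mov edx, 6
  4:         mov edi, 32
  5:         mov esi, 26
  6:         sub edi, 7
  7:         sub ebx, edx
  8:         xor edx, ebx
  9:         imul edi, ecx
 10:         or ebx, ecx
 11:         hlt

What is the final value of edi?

after mov ebx, 14: ebx=14
after mov ecx, -1: ecx=-1
after mov edx, 6: edx=6
after mov edi, 32: edi=32
after mov esi, 26: esi=26
after sub edi, 7: edi=32-7=25
after sub ebx, edx: ebx=14-6=8
after xor edx, ebx: edx=6^8=14
after imul edi, ecx: edi=25*(-1)=-25
after or ebx, ecx: ebx=8|(-1)=-1
halt.

-25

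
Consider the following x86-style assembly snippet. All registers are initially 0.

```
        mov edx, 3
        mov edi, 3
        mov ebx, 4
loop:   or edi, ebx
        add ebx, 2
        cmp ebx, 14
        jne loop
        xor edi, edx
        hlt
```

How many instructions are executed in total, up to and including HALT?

25

edx=3
edi=3
ebx=4
edi=3|4=7
ebx=4+2=6
cmp ebx, 14  (cmp 6,14)
jne loop: taken
edi=7|6=7
ebx=6+2=8
cmp ebx, 14  (cmp 8,14)
jne loop: taken
edi=7|8=15
ebx=8+2=10
cmp ebx, 14  (cmp 10,14)
jne loop: taken
edi=15|10=15
ebx=10+2=12
cmp ebx, 14  (cmp 12,14)
jne loop: taken
edi=15|12=15
ebx=12+2=14
cmp ebx, 14  (cmp 14,14)
jne loop: not taken
edi=15^3=12
halt.
Total executed instructions: 25.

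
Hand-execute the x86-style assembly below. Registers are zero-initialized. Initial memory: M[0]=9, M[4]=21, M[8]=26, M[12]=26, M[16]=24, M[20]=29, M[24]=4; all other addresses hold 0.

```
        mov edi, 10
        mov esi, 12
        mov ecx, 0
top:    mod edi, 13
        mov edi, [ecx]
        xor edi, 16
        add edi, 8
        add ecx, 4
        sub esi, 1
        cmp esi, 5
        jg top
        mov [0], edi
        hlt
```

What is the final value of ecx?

28

mov edi, 10 → edi=10
mov esi, 12 → esi=12
mov ecx, 0 → ecx=0
mod edi, 13 → edi=10%13=10
mov edi, [ecx] → edi=M[0]=9
xor edi, 16 → edi=9^16=25
add edi, 8 → edi=25+8=33
add ecx, 4 → ecx=0+4=4
sub esi, 1 → esi=12-1=11
cmp esi, 5  (cmp 11,5)
jg top: taken
mod edi, 13 → edi=33%13=7
mov edi, [ecx] → edi=M[4]=21
xor edi, 16 → edi=21^16=5
add edi, 8 → edi=5+8=13
add ecx, 4 → ecx=4+4=8
sub esi, 1 → esi=11-1=10
cmp esi, 5  (cmp 10,5)
jg top: taken
mod edi, 13 → edi=13%13=0
mov edi, [ecx] → edi=M[8]=26
xor edi, 16 → edi=26^16=10
add edi, 8 → edi=10+8=18
add ecx, 4 → ecx=8+4=12
sub esi, 1 → esi=10-1=9
cmp esi, 5  (cmp 9,5)
jg top: taken
mod edi, 13 → edi=18%13=5
mov edi, [ecx] → edi=M[12]=26
xor edi, 16 → edi=26^16=10
add edi, 8 → edi=10+8=18
add ecx, 4 → ecx=12+4=16
sub esi, 1 → esi=9-1=8
cmp esi, 5  (cmp 8,5)
jg top: taken
mod edi, 13 → edi=18%13=5
mov edi, [ecx] → edi=M[16]=24
xor edi, 16 → edi=24^16=8
add edi, 8 → edi=8+8=16
add ecx, 4 → ecx=16+4=20
sub esi, 1 → esi=8-1=7
cmp esi, 5  (cmp 7,5)
jg top: taken
mod edi, 13 → edi=16%13=3
mov edi, [ecx] → edi=M[20]=29
xor edi, 16 → edi=29^16=13
add edi, 8 → edi=13+8=21
add ecx, 4 → ecx=20+4=24
sub esi, 1 → esi=7-1=6
cmp esi, 5  (cmp 6,5)
jg top: taken
mod edi, 13 → edi=21%13=8
mov edi, [ecx] → edi=M[24]=4
xor edi, 16 → edi=4^16=20
add edi, 8 → edi=20+8=28
add ecx, 4 → ecx=24+4=28
sub esi, 1 → esi=6-1=5
cmp esi, 5  (cmp 5,5)
jg top: not taken
mov [0], edi → M[0]=28
halt.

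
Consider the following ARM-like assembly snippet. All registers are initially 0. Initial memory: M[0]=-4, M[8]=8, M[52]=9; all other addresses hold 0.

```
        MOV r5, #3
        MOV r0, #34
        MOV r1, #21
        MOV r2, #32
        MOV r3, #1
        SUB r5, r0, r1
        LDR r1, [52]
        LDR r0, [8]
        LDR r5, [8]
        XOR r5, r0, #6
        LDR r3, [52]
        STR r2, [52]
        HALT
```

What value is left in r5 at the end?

14

MOV r5, #3 → r5=3
MOV r0, #34 → r0=34
MOV r1, #21 → r1=21
MOV r2, #32 → r2=32
MOV r3, #1 → r3=1
SUB r5, r0, r1 → r5=34-21=13
LDR r1, [52] → r1=M[52]=9
LDR r0, [8] → r0=M[8]=8
LDR r5, [8] → r5=M[8]=8
XOR r5, r0, #6 → r5=8^6=14
LDR r3, [52] → r3=M[52]=9
STR r2, [52] → M[52]=32
halt.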